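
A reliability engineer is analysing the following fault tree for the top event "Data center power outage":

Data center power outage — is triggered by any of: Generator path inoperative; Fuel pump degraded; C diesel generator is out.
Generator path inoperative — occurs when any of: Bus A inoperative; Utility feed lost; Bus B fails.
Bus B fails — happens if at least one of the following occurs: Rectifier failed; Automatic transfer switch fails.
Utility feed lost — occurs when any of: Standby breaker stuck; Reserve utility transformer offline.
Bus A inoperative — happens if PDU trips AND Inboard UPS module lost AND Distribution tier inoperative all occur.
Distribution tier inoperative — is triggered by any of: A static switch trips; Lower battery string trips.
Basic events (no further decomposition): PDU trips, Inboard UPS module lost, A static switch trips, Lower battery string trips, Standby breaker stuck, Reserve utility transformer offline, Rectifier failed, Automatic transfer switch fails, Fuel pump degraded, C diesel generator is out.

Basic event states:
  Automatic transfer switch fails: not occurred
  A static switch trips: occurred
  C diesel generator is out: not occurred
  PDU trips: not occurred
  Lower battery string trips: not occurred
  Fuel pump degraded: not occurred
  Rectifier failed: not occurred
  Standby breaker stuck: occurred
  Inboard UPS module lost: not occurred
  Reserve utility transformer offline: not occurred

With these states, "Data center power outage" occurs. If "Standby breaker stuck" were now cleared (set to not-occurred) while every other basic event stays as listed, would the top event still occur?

No

Counterfactual: set "Standby breaker stuck" to not occurred.
Distribution tier inoperative [OR]: A static switch trips=occurs, Lower battery string trips=not → at least one input occurs → occurs.
Bus A inoperative [AND]: PDU trips=not, Inboard UPS module lost=not, Distribution tier inoperative=occurs → not all inputs occur → does not occur.
Utility feed lost [OR]: Standby breaker stuck=not, Reserve utility transformer offline=not → no input occurs → does not occur.
Bus B fails [OR]: Rectifier failed=not, Automatic transfer switch fails=not → no input occurs → does not occur.
Generator path inoperative [OR]: Bus A inoperative=not, Utility feed lost=not, Bus B fails=not → no input occurs → does not occur.
Data center power outage [OR]: Generator path inoperative=not, Fuel pump degraded=not, C diesel generator is out=not → no input occurs → does not occur.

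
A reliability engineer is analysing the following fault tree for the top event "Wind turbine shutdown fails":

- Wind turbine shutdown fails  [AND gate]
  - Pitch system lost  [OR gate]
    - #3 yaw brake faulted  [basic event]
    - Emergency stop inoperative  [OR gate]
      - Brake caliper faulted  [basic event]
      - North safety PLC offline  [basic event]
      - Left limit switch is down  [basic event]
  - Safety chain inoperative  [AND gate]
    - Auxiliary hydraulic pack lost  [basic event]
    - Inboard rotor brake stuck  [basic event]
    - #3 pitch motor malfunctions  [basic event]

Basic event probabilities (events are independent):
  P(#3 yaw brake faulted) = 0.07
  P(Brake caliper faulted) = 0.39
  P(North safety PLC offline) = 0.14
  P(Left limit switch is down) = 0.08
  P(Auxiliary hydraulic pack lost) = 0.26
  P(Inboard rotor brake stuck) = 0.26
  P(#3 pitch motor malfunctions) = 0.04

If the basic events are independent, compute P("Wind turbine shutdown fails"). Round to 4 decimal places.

0.0015

P(Emergency stop inoperative) [OR] = 1 − (1−0.39) × (1−0.14) × (1−0.08) = 0.517368
P(Pitch system lost) [OR] = 1 − (1−0.07) × (1−0.517368) = 0.551152
P(Safety chain inoperative) [AND] = 0.26 × 0.26 × 0.04 = 0.002704
P(Wind turbine shutdown fails) [AND] = 0.551152 × 0.002704 = 0.001490
Rounded to 4 decimal places: P(Wind turbine shutdown fails) ≈ 0.0015.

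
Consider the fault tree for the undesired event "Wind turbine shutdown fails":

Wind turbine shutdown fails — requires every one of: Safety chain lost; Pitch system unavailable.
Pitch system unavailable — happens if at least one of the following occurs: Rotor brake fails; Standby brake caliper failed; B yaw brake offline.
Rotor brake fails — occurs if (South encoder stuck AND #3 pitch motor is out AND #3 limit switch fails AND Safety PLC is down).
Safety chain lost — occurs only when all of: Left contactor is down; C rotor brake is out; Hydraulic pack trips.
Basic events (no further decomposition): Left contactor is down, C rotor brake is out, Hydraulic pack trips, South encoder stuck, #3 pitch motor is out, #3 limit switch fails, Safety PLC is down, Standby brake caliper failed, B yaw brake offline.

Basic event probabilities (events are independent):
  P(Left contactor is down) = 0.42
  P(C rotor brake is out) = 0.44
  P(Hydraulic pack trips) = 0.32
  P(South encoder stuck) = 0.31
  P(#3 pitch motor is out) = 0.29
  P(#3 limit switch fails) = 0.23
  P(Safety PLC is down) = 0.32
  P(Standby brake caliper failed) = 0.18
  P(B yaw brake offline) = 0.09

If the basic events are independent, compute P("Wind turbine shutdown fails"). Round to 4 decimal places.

P(Safety chain lost) [AND] = 0.42 × 0.44 × 0.32 = 0.059136
P(Rotor brake fails) [AND] = 0.31 × 0.29 × 0.23 × 0.32 = 0.006617
P(Pitch system unavailable) [OR] = 1 − (1−0.006617) × (1−0.18) × (1−0.09) = 0.258738
P(Wind turbine shutdown fails) [AND] = 0.059136 × 0.258738 = 0.015301
Rounded to 4 decimal places: P(Wind turbine shutdown fails) ≈ 0.0153.

0.0153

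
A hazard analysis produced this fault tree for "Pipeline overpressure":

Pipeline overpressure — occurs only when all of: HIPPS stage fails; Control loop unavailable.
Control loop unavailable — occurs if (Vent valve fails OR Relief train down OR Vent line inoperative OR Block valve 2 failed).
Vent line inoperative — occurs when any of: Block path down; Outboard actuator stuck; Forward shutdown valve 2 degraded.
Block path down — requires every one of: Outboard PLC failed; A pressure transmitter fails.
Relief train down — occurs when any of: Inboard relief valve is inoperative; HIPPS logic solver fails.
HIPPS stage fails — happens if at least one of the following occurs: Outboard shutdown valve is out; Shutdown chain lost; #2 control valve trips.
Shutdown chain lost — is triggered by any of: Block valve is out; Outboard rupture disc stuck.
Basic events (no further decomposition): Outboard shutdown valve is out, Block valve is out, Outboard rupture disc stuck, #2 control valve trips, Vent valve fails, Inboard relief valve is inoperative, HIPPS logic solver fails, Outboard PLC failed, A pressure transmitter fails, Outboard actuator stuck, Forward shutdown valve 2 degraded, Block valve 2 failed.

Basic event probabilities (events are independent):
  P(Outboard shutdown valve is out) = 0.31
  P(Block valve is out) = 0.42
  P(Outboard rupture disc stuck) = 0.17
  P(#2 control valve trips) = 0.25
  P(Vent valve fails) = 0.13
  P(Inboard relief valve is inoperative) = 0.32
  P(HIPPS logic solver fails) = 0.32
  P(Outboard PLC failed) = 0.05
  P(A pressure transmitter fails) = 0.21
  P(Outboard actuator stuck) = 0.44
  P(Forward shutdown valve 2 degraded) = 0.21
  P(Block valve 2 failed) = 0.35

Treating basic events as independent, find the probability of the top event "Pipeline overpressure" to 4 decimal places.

0.6649

P(Shutdown chain lost) [OR] = 1 − (1−0.42) × (1−0.17) = 0.518600
P(HIPPS stage fails) [OR] = 1 − (1−0.31) × (1−0.518600) × (1−0.25) = 0.750876
P(Relief train down) [OR] = 1 − (1−0.32) × (1−0.32) = 0.537600
P(Block path down) [AND] = 0.05 × 0.21 = 0.010500
P(Vent line inoperative) [OR] = 1 − (1−0.010500) × (1−0.44) × (1−0.21) = 0.562245
P(Control loop unavailable) [OR] = 1 − (1−0.13) × (1−0.537600) × (1−0.562245) × (1−0.35) = 0.885533
P(Pipeline overpressure) [AND] = 0.750876 × 0.885533 = 0.664925
Rounded to 4 decimal places: P(Pipeline overpressure) ≈ 0.6649.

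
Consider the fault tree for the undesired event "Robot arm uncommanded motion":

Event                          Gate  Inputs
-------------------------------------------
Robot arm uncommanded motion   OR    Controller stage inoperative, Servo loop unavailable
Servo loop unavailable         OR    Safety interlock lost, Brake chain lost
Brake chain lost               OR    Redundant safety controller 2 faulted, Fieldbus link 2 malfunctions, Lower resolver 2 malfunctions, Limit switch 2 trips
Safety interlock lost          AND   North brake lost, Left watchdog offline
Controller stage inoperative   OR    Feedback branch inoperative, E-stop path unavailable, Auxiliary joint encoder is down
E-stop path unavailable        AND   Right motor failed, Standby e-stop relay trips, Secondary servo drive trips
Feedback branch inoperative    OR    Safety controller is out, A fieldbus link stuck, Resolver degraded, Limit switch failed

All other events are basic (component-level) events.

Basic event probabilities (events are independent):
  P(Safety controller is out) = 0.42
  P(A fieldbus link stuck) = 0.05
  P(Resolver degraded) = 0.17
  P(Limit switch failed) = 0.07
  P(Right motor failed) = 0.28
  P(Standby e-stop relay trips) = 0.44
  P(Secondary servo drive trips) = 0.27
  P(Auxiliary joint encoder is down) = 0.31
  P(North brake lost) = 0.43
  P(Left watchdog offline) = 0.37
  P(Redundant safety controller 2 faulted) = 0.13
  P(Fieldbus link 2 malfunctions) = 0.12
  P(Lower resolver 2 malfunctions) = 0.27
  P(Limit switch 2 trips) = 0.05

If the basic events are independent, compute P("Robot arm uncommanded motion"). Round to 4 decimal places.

P(Feedback branch inoperative) [OR] = 1 − (1−0.42) × (1−0.05) × (1−0.17) × (1−0.07) = 0.574683
P(E-stop path unavailable) [AND] = 0.28 × 0.44 × 0.27 = 0.033264
P(Controller stage inoperative) [OR] = 1 − (1−0.574683) × (1−0.033264) × (1−0.31) = 0.716293
P(Safety interlock lost) [AND] = 0.43 × 0.37 = 0.159100
P(Brake chain lost) [OR] = 1 − (1−0.13) × (1−0.12) × (1−0.27) × (1−0.05) = 0.469056
P(Servo loop unavailable) [OR] = 1 − (1−0.159100) × (1−0.469056) = 0.553529
P(Robot arm uncommanded motion) [OR] = 1 − (1−0.716293) × (1−0.553529) = 0.873333
Rounded to 4 decimal places: P(Robot arm uncommanded motion) ≈ 0.8733.

0.8733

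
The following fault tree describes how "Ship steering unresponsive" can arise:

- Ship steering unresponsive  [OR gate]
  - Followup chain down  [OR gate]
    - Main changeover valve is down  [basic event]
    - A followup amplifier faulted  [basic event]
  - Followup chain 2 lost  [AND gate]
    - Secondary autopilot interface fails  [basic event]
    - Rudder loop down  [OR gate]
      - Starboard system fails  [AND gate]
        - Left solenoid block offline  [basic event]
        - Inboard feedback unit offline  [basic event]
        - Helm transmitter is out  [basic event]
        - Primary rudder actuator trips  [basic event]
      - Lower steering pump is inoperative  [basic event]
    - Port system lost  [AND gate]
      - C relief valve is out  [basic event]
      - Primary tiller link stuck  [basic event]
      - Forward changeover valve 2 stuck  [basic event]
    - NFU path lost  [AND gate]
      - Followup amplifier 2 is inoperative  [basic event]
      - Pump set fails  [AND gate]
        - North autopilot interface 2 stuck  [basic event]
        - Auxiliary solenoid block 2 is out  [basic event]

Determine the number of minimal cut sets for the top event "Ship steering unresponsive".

Followup chain down [OR]: union of children's cut sets → 2 cut set(s).
Starboard system fails [AND]: one cut set from each child combined → 1 × 1 × 1 × 1 = 1 cut set(s).
Rudder loop down [OR]: union of children's cut sets → 2 cut set(s).
Port system lost [AND]: one cut set from each child combined → 1 × 1 × 1 = 1 cut set(s).
Pump set fails [AND]: one cut set from each child combined → 1 × 1 = 1 cut set(s).
NFU path lost [AND]: one cut set from each child combined → 1 × 1 = 1 cut set(s).
Followup chain 2 lost [AND]: one cut set from each child combined → 1 × 2 × 1 × 1 = 2 cut set(s).
Ship steering unresponsive [OR]: union of children's cut sets → 4 cut set(s).
Minimal cut sets: {Main changeover valve is down}; {A followup amplifier faulted}; {Auxiliary solenoid block 2 is out, C relief valve is out, Followup amplifier 2 is inoperative, Forward changeover valve 2 stuck, Helm transmitter is out, Inboard feedback unit offline, Left solenoid block offline, North autopilot interface 2 stuck, Primary rudder actuator trips, Primary tiller link stuck, Secondary autopilot interface fails}; {Auxiliary solenoid block 2 is out, C relief valve is out, Followup amplifier 2 is inoperative, Forward changeover valve 2 stuck, Lower steering pump is inoperative, North autopilot interface 2 stuck, Primary tiller link stuck, Secondary autopilot interface fails}.

4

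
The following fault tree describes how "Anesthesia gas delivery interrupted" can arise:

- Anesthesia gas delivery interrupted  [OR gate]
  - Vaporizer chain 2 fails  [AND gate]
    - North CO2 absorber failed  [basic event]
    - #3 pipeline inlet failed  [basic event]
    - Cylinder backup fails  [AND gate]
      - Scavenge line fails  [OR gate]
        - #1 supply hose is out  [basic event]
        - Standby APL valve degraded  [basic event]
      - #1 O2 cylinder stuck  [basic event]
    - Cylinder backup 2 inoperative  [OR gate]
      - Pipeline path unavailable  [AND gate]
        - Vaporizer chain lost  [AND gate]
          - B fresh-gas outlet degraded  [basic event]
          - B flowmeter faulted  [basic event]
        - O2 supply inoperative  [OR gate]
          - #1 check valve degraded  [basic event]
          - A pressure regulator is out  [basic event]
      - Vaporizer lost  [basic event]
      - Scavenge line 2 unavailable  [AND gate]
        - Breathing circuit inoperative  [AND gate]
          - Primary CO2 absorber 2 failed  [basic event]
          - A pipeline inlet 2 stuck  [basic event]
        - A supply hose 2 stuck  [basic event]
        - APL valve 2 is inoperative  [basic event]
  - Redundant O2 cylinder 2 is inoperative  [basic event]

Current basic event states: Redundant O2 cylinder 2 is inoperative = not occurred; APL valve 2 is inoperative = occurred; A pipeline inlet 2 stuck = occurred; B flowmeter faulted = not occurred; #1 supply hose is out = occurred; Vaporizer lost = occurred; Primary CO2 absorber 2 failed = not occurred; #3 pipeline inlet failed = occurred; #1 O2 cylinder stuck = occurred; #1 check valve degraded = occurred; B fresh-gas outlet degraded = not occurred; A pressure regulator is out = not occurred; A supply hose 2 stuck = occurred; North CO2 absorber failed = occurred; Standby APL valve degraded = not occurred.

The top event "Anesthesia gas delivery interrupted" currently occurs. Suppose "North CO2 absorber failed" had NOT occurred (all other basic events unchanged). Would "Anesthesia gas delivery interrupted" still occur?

No

Counterfactual: set "North CO2 absorber failed" to not occurred.
Scavenge line fails [OR]: #1 supply hose is out=occurs, Standby APL valve degraded=not → at least one input occurs → occurs.
Cylinder backup fails [AND]: Scavenge line fails=occurs, #1 O2 cylinder stuck=occurs → all inputs occur → occurs.
Vaporizer chain lost [AND]: B fresh-gas outlet degraded=not, B flowmeter faulted=not → not all inputs occur → does not occur.
O2 supply inoperative [OR]: #1 check valve degraded=occurs, A pressure regulator is out=not → at least one input occurs → occurs.
Pipeline path unavailable [AND]: Vaporizer chain lost=not, O2 supply inoperative=occurs → not all inputs occur → does not occur.
Breathing circuit inoperative [AND]: Primary CO2 absorber 2 failed=not, A pipeline inlet 2 stuck=occurs → not all inputs occur → does not occur.
Scavenge line 2 unavailable [AND]: Breathing circuit inoperative=not, A supply hose 2 stuck=occurs, APL valve 2 is inoperative=occurs → not all inputs occur → does not occur.
Cylinder backup 2 inoperative [OR]: Pipeline path unavailable=not, Vaporizer lost=occurs, Scavenge line 2 unavailable=not → at least one input occurs → occurs.
Vaporizer chain 2 fails [AND]: North CO2 absorber failed=not, #3 pipeline inlet failed=occurs, Cylinder backup fails=occurs, Cylinder backup 2 inoperative=occurs → not all inputs occur → does not occur.
Anesthesia gas delivery interrupted [OR]: Vaporizer chain 2 fails=not, Redundant O2 cylinder 2 is inoperative=not → no input occurs → does not occur.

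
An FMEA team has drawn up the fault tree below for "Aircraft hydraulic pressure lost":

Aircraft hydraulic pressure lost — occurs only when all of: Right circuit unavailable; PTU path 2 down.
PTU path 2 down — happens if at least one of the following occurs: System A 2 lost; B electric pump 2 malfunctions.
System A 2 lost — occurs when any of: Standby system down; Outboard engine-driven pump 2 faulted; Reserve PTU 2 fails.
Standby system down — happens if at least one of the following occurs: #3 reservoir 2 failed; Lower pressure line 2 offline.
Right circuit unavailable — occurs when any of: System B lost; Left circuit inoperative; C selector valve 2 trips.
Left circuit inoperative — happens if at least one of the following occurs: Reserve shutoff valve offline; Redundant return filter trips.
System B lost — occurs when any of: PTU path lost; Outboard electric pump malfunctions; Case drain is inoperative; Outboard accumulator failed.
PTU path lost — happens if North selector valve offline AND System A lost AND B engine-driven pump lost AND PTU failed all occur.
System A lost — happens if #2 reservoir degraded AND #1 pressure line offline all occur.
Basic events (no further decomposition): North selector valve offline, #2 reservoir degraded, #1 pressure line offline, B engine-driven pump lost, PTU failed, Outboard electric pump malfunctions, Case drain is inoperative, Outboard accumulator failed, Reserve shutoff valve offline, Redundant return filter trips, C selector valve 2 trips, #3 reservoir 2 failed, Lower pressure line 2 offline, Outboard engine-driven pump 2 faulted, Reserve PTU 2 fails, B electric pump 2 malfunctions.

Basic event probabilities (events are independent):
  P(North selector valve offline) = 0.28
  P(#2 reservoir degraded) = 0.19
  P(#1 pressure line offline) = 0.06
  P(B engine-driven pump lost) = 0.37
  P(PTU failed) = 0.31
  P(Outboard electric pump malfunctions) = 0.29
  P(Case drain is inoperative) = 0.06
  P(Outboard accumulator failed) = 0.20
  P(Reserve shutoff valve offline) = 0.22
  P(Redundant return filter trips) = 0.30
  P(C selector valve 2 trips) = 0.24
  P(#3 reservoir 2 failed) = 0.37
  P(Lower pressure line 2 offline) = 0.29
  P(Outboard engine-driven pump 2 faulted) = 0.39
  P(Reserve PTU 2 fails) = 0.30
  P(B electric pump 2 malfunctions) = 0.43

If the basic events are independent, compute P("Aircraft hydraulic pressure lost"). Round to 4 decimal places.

0.6938

P(System A lost) [AND] = 0.19 × 0.06 = 0.011400
P(PTU path lost) [AND] = 0.28 × 0.011400 × 0.37 × 0.31 = 0.000366
P(System B lost) [OR] = 1 − (1−0.000366) × (1−0.29) × (1−0.06) × (1−0.20) = 0.466275
P(Left circuit inoperative) [OR] = 1 − (1−0.22) × (1−0.30) = 0.454000
P(Right circuit unavailable) [OR] = 1 − (1−0.466275) × (1−0.454000) × (1−0.24) = 0.778525
P(Standby system down) [OR] = 1 − (1−0.37) × (1−0.29) = 0.552700
P(System A 2 lost) [OR] = 1 − (1−0.552700) × (1−0.39) × (1−0.30) = 0.809003
P(PTU path 2 down) [OR] = 1 − (1−0.809003) × (1−0.43) = 0.891132
P(Aircraft hydraulic pressure lost) [AND] = 0.778525 × 0.891132 = 0.693769
Rounded to 4 decimal places: P(Aircraft hydraulic pressure lost) ≈ 0.6938.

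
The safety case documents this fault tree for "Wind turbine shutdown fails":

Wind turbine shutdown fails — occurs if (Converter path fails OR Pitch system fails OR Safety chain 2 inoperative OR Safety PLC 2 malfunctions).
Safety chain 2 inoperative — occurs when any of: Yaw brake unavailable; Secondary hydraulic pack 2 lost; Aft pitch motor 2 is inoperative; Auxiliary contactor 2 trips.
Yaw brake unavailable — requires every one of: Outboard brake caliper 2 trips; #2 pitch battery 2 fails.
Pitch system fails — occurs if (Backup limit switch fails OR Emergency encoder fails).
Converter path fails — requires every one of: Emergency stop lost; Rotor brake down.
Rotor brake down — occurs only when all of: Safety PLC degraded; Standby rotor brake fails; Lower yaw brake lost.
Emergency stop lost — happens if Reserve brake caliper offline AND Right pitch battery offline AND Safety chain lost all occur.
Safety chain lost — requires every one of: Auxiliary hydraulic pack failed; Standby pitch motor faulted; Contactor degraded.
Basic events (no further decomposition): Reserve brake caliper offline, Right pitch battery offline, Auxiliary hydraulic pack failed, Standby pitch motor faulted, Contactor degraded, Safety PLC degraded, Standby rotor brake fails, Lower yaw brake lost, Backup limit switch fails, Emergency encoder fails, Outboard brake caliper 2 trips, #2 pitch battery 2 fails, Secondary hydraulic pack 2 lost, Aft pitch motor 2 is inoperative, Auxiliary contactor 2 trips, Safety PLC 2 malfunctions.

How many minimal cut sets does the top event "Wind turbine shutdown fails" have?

8

Safety chain lost [AND]: one cut set from each child combined → 1 × 1 × 1 = 1 cut set(s).
Emergency stop lost [AND]: one cut set from each child combined → 1 × 1 × 1 = 1 cut set(s).
Rotor brake down [AND]: one cut set from each child combined → 1 × 1 × 1 = 1 cut set(s).
Converter path fails [AND]: one cut set from each child combined → 1 × 1 = 1 cut set(s).
Pitch system fails [OR]: union of children's cut sets → 2 cut set(s).
Yaw brake unavailable [AND]: one cut set from each child combined → 1 × 1 = 1 cut set(s).
Safety chain 2 inoperative [OR]: union of children's cut sets → 4 cut set(s).
Wind turbine shutdown fails [OR]: union of children's cut sets → 8 cut set(s).
Minimal cut sets: {Auxiliary hydraulic pack failed, Contactor degraded, Lower yaw brake lost, Reserve brake caliper offline, Right pitch battery offline, Safety PLC degraded, Standby pitch motor faulted, Standby rotor brake fails}; {Backup limit switch fails}; {Emergency encoder fails}; {#2 pitch battery 2 fails, Outboard brake caliper 2 trips}; {Secondary hydraulic pack 2 lost}; {Aft pitch motor 2 is inoperative}; {Auxiliary contactor 2 trips}; {Safety PLC 2 malfunctions}.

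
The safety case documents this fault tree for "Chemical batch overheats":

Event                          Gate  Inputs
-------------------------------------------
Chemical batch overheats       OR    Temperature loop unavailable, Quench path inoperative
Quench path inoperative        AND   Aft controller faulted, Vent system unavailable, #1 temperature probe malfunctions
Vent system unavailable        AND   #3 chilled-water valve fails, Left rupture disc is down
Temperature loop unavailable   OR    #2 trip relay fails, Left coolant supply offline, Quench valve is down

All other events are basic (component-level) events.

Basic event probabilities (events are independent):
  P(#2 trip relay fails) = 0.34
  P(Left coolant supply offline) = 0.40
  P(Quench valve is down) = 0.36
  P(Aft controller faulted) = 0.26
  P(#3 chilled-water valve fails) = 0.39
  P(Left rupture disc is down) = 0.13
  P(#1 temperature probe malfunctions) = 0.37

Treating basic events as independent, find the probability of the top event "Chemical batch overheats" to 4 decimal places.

P(Temperature loop unavailable) [OR] = 1 − (1−0.34) × (1−0.40) × (1−0.36) = 0.746560
P(Vent system unavailable) [AND] = 0.39 × 0.13 = 0.050700
P(Quench path inoperative) [AND] = 0.26 × 0.050700 × 0.37 = 0.004877
P(Chemical batch overheats) [OR] = 1 − (1−0.746560) × (1−0.004877) = 0.747796
Rounded to 4 decimal places: P(Chemical batch overheats) ≈ 0.7478.

0.7478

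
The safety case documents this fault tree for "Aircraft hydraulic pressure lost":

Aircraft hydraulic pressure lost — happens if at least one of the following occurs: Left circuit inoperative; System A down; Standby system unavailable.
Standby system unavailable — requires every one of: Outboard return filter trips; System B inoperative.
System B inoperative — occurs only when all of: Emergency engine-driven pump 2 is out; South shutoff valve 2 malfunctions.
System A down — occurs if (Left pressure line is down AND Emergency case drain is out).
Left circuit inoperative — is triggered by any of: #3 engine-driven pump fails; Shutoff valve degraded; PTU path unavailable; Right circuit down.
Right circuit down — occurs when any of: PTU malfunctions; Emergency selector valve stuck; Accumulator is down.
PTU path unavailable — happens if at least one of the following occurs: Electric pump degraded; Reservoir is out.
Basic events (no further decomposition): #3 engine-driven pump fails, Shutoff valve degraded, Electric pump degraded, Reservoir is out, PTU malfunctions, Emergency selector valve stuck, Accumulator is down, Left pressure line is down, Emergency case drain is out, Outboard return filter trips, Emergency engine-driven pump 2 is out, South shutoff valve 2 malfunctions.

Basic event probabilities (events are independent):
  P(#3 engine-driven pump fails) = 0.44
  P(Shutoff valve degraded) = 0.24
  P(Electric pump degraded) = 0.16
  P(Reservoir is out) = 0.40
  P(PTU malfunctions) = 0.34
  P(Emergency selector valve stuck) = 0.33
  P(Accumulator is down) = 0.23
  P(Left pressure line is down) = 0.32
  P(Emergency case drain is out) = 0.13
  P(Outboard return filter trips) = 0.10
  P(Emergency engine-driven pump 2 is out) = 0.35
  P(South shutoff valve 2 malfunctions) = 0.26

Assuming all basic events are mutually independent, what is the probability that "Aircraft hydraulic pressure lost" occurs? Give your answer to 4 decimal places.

P(PTU path unavailable) [OR] = 1 − (1−0.16) × (1−0.40) = 0.496000
P(Right circuit down) [OR] = 1 − (1−0.34) × (1−0.33) × (1−0.23) = 0.659506
P(Left circuit inoperative) [OR] = 1 − (1−0.44) × (1−0.24) × (1−0.496000) × (1−0.659506) = 0.926963
P(System A down) [AND] = 0.32 × 0.13 = 0.041600
P(System B inoperative) [AND] = 0.35 × 0.26 = 0.091000
P(Standby system unavailable) [AND] = 0.10 × 0.091000 = 0.009100
P(Aircraft hydraulic pressure lost) [OR] = 1 − (1−0.926963) × (1−0.041600) × (1−0.009100) = 0.930638
Rounded to 4 decimal places: P(Aircraft hydraulic pressure lost) ≈ 0.9306.

0.9306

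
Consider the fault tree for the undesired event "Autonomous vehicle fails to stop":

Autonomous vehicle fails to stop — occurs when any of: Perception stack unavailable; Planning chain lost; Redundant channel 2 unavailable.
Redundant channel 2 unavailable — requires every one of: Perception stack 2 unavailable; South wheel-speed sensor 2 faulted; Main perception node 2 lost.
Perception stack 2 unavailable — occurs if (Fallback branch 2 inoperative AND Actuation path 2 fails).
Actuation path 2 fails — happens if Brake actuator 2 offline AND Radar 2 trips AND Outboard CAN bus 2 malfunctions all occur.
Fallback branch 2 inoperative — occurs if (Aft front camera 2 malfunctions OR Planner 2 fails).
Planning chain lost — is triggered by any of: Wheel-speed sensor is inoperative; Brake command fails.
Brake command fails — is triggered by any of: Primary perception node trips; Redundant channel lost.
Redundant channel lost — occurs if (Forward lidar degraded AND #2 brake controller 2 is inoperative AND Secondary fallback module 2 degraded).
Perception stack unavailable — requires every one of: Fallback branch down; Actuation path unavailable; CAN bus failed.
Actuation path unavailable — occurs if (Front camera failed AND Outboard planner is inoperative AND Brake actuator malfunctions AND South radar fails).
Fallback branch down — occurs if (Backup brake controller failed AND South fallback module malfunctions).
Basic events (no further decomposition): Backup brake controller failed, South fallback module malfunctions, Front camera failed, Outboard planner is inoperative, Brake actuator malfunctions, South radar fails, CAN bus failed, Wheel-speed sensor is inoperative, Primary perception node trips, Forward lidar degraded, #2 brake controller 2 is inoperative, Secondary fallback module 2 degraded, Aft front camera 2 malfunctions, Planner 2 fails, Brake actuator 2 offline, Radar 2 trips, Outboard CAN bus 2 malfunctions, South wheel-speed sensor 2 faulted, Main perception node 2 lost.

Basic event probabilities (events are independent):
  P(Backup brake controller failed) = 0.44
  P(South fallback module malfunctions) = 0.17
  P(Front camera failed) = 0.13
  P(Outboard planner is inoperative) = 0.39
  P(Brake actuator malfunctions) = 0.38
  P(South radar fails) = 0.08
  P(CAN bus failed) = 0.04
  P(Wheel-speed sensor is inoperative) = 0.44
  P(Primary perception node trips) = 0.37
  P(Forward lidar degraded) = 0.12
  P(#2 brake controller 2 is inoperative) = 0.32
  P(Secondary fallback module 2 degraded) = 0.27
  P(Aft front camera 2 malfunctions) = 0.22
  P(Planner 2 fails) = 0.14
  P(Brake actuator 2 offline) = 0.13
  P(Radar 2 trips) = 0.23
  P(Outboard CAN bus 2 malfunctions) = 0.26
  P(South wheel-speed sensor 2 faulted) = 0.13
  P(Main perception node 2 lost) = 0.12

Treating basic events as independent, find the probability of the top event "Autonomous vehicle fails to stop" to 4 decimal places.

P(Fallback branch down) [AND] = 0.44 × 0.17 = 0.074800
P(Actuation path unavailable) [AND] = 0.13 × 0.39 × 0.38 × 0.08 = 0.001541
P(Perception stack unavailable) [AND] = 0.074800 × 0.001541 × 0.04 = 0.000005
P(Redundant channel lost) [AND] = 0.12 × 0.32 × 0.27 = 0.010368
P(Brake command fails) [OR] = 1 − (1−0.37) × (1−0.010368) = 0.376532
P(Planning chain lost) [OR] = 1 − (1−0.44) × (1−0.376532) = 0.650858
P(Fallback branch 2 inoperative) [OR] = 1 − (1−0.22) × (1−0.14) = 0.329200
P(Actuation path 2 fails) [AND] = 0.13 × 0.23 × 0.26 = 0.007774
P(Perception stack 2 unavailable) [AND] = 0.329200 × 0.007774 = 0.002559
P(Redundant channel 2 unavailable) [AND] = 0.002559 × 0.13 × 0.12 = 0.000040
P(Autonomous vehicle fails to stop) [OR] = 1 − (1−0.000005) × (1−0.650858) × (1−0.000040) = 0.650874
Rounded to 4 decimal places: P(Autonomous vehicle fails to stop) ≈ 0.6509.

0.6509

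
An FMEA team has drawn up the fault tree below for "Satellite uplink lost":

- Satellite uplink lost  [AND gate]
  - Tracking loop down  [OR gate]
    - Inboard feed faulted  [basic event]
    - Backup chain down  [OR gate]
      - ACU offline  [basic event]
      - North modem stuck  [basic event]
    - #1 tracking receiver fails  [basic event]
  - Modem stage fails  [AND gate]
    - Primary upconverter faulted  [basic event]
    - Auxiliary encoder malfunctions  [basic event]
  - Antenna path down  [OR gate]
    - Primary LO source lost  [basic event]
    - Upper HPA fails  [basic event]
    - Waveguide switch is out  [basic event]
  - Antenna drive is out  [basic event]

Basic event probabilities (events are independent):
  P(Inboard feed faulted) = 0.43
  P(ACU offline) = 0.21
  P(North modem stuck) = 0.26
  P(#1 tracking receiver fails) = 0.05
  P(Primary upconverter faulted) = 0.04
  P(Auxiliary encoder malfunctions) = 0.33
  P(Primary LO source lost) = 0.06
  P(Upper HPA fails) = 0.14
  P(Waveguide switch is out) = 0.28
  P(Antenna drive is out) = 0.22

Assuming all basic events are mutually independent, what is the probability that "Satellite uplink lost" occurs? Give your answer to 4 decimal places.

P(Backup chain down) [OR] = 1 − (1−0.21) × (1−0.26) = 0.415400
P(Tracking loop down) [OR] = 1 − (1−0.43) × (1−0.415400) × (1−0.05) = 0.683439
P(Modem stage fails) [AND] = 0.04 × 0.33 = 0.013200
P(Antenna path down) [OR] = 1 − (1−0.06) × (1−0.14) × (1−0.28) = 0.417952
P(Satellite uplink lost) [AND] = 0.683439 × 0.013200 × 0.417952 × 0.22 = 0.000830
Rounded to 4 decimal places: P(Satellite uplink lost) ≈ 0.0008.

0.0008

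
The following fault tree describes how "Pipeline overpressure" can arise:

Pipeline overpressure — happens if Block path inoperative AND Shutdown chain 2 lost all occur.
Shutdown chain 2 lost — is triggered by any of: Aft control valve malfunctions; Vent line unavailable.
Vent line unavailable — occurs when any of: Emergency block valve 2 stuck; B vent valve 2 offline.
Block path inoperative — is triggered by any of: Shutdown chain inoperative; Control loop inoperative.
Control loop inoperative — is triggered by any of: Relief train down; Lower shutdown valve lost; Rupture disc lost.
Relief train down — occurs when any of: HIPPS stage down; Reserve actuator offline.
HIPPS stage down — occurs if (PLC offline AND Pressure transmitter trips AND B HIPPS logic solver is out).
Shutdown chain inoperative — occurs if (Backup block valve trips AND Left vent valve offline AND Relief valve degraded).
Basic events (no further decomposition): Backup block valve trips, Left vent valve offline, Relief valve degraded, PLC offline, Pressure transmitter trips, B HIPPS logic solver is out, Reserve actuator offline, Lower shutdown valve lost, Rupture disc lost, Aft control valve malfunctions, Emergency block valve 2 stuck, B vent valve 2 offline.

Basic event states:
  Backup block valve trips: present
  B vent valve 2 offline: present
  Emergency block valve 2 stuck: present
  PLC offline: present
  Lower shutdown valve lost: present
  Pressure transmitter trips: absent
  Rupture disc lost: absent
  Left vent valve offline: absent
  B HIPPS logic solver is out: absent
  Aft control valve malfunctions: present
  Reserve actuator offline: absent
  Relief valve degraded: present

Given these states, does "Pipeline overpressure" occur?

Yes

Shutdown chain inoperative [AND]: Backup block valve trips=occurs, Left vent valve offline=not, Relief valve degraded=occurs → not all inputs occur → does not occur.
HIPPS stage down [AND]: PLC offline=occurs, Pressure transmitter trips=not, B HIPPS logic solver is out=not → not all inputs occur → does not occur.
Relief train down [OR]: HIPPS stage down=not, Reserve actuator offline=not → no input occurs → does not occur.
Control loop inoperative [OR]: Relief train down=not, Lower shutdown valve lost=occurs, Rupture disc lost=not → at least one input occurs → occurs.
Block path inoperative [OR]: Shutdown chain inoperative=not, Control loop inoperative=occurs → at least one input occurs → occurs.
Vent line unavailable [OR]: Emergency block valve 2 stuck=occurs, B vent valve 2 offline=occurs → at least one input occurs → occurs.
Shutdown chain 2 lost [OR]: Aft control valve malfunctions=occurs, Vent line unavailable=occurs → at least one input occurs → occurs.
Pipeline overpressure [AND]: Block path inoperative=occurs, Shutdown chain 2 lost=occurs → all inputs occur → occurs.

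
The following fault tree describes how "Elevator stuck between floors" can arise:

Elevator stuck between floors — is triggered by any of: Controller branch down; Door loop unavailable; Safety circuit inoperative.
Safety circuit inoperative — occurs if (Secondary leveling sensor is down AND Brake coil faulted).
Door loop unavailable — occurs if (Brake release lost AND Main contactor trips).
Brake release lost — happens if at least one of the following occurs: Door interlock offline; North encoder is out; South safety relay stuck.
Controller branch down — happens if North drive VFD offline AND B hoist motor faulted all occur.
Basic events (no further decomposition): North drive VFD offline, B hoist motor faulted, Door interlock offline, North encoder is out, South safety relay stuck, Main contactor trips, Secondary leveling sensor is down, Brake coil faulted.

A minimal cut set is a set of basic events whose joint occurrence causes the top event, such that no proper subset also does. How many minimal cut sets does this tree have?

5

Controller branch down [AND]: one cut set from each child combined → 1 × 1 = 1 cut set(s).
Brake release lost [OR]: union of children's cut sets → 3 cut set(s).
Door loop unavailable [AND]: one cut set from each child combined → 3 × 1 = 3 cut set(s).
Safety circuit inoperative [AND]: one cut set from each child combined → 1 × 1 = 1 cut set(s).
Elevator stuck between floors [OR]: union of children's cut sets → 5 cut set(s).
Minimal cut sets: {B hoist motor faulted, North drive VFD offline}; {Door interlock offline, Main contactor trips}; {Main contactor trips, North encoder is out}; {Main contactor trips, South safety relay stuck}; {Brake coil faulted, Secondary leveling sensor is down}.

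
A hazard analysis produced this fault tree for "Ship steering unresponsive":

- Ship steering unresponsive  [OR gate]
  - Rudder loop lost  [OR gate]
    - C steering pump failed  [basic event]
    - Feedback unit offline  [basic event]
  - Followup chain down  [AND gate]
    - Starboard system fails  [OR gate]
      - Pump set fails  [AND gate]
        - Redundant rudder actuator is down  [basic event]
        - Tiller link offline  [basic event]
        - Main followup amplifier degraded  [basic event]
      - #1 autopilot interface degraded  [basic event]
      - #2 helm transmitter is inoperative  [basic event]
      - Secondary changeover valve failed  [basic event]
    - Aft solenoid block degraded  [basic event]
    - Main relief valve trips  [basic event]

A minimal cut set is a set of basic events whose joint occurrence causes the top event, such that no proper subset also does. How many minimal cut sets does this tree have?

6

Rudder loop lost [OR]: union of children's cut sets → 2 cut set(s).
Pump set fails [AND]: one cut set from each child combined → 1 × 1 × 1 = 1 cut set(s).
Starboard system fails [OR]: union of children's cut sets → 4 cut set(s).
Followup chain down [AND]: one cut set from each child combined → 4 × 1 × 1 = 4 cut set(s).
Ship steering unresponsive [OR]: union of children's cut sets → 6 cut set(s).
Minimal cut sets: {C steering pump failed}; {Feedback unit offline}; {Aft solenoid block degraded, Main followup amplifier degraded, Main relief valve trips, Redundant rudder actuator is down, Tiller link offline}; {#1 autopilot interface degraded, Aft solenoid block degraded, Main relief valve trips}; {#2 helm transmitter is inoperative, Aft solenoid block degraded, Main relief valve trips}; {Aft solenoid block degraded, Main relief valve trips, Secondary changeover valve failed}.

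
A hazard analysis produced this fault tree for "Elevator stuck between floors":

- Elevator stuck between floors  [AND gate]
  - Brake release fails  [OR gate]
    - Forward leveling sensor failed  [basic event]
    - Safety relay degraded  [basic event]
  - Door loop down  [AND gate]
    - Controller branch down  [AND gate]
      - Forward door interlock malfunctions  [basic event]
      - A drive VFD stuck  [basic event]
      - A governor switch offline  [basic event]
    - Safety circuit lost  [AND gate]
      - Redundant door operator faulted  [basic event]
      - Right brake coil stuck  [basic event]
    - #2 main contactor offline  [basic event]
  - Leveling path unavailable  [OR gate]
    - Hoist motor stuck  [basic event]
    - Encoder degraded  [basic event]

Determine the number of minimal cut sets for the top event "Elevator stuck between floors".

Brake release fails [OR]: union of children's cut sets → 2 cut set(s).
Controller branch down [AND]: one cut set from each child combined → 1 × 1 × 1 = 1 cut set(s).
Safety circuit lost [AND]: one cut set from each child combined → 1 × 1 = 1 cut set(s).
Door loop down [AND]: one cut set from each child combined → 1 × 1 × 1 = 1 cut set(s).
Leveling path unavailable [OR]: union of children's cut sets → 2 cut set(s).
Elevator stuck between floors [AND]: one cut set from each child combined → 2 × 1 × 2 = 4 cut set(s).
Minimal cut sets: {#2 main contactor offline, A drive VFD stuck, A governor switch offline, Forward door interlock malfunctions, Forward leveling sensor failed, Hoist motor stuck, Redundant door operator faulted, Right brake coil stuck}; {#2 main contactor offline, A drive VFD stuck, A governor switch offline, Encoder degraded, Forward door interlock malfunctions, Forward leveling sensor failed, Redundant door operator faulted, Right brake coil stuck}; {#2 main contactor offline, A drive VFD stuck, A governor switch offline, Forward door interlock malfunctions, Hoist motor stuck, Redundant door operator faulted, Right brake coil stuck, Safety relay degraded}; {#2 main contactor offline, A drive VFD stuck, A governor switch offline, Encoder degraded, Forward door interlock malfunctions, Redundant door operator faulted, Right brake coil stuck, Safety relay degraded}.

4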